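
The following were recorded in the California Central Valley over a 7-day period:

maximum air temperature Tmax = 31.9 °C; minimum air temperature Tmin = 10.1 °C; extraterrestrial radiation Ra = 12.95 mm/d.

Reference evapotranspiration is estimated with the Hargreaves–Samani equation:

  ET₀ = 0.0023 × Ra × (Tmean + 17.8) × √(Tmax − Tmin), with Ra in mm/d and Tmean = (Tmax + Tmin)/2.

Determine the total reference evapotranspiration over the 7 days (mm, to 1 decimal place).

Tmean = (31.9 + 10.1)/2 = 21.00 °C
ET₀ = 0.0023 × 12.95 × (21.00 + 17.8) × √21.8 = 0.0023 × 12.95 × 38.80 × 4.6690 = 5.3958 mm/d
Over 7 days: 5.3958 × 7 = 37.771 mm

37.8 mm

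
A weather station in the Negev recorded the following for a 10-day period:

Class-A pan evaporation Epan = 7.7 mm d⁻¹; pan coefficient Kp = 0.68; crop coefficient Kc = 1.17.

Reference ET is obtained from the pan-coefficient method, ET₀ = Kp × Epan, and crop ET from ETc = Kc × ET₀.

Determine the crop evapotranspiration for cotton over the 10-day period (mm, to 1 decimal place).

ET₀ = 0.68 × 7.7 = 5.2360 mm/d
ETc = Kc × ET₀ = 1.17 × 5.2360 = 6.1261 mm/d
Over 10 days: 6.1261 × 10 = 61.261 mm

61.3 mm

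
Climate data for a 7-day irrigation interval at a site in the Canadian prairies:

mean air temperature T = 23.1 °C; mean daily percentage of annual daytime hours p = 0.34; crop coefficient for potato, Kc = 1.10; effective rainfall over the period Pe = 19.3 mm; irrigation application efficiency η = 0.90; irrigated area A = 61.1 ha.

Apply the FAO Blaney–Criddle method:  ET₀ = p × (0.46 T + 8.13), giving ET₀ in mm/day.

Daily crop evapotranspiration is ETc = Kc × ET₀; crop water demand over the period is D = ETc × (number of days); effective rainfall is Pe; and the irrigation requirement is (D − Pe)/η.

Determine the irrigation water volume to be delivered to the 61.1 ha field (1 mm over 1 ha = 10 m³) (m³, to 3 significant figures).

ET₀ = 0.34 × (0.46 × 23.1 + 8.13) = 0.34 × 18.756 = 6.3770 mm/d
ETc = Kc × ET₀ = 1.10 × 6.3770 = 7.0147 mm/d
Crop demand D = ETc × 7 d = 7.0147 × 7 = 49.103 mm
D − Pe = 49.103 − 19.3 = 29.803 mm
Gross irrigation = 29.803 / 0.90 = 33.114 mm
Volume = 33.114 mm × 61.1 ha × 10 = 20232.7 m³

20200 m³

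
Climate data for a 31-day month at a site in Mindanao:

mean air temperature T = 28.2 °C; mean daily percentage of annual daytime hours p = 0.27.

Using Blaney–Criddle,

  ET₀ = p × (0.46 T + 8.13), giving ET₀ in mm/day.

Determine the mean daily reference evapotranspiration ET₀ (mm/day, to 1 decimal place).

ET₀ = 0.27 × (0.46 × 28.2 + 8.13) = 0.27 × 21.102 = 5.6975 mm/d

5.7 mm/day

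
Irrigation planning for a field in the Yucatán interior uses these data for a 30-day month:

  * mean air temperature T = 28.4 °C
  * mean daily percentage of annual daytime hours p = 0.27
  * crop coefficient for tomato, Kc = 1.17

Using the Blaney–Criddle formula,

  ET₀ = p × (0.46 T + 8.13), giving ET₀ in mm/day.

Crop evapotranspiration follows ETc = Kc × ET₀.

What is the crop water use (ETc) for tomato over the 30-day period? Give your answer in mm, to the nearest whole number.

201 mm

ET₀ = 0.27 × (0.46 × 28.4 + 8.13) = 0.27 × 21.194 = 5.7224 mm/d
ETc = Kc × ET₀ = 1.17 × 5.7224 = 6.6952 mm/d
Over 30 days: 6.6952 × 30 = 200.856 mm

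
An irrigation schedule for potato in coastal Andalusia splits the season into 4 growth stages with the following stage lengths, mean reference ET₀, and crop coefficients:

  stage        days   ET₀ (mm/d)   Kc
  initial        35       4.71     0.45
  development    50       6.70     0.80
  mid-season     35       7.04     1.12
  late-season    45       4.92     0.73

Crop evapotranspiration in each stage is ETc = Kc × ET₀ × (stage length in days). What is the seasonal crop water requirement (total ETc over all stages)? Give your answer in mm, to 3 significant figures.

initial: 0.45 × 4.71 × 35 = 74.18 mm
development: 0.80 × 6.70 × 50 = 268.00 mm
mid-season: 1.12 × 7.04 × 35 = 275.97 mm
late-season: 0.73 × 4.92 × 45 = 161.62 mm
Seasonal total = 779.77 mm

780 mm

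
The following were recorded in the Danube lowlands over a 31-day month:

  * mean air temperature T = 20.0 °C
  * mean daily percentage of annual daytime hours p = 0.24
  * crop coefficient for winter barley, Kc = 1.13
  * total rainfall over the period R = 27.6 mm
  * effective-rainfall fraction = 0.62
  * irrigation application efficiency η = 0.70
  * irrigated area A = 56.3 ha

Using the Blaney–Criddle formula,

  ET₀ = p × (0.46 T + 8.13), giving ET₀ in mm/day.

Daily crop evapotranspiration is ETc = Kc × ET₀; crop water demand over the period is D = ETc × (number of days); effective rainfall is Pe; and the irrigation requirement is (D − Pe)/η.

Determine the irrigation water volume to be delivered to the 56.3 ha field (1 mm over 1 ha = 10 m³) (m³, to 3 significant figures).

103000 m³

ET₀ = 0.24 × (0.46 × 20.0 + 8.13) = 0.24 × 17.330 = 4.1592 mm/d
ETc = Kc × ET₀ = 1.13 × 4.1592 = 4.6999 mm/d
Crop demand D = ETc × 31 d = 4.6999 × 31 = 145.697 mm
Pe = 0.62 × 27.6 = 17.112 mm
D − Pe = 145.697 − 17.112 = 128.585 mm
Gross irrigation = 128.585 / 0.70 = 183.693 mm
Volume = 183.693 mm × 56.3 ha × 10 = 103419.2 m³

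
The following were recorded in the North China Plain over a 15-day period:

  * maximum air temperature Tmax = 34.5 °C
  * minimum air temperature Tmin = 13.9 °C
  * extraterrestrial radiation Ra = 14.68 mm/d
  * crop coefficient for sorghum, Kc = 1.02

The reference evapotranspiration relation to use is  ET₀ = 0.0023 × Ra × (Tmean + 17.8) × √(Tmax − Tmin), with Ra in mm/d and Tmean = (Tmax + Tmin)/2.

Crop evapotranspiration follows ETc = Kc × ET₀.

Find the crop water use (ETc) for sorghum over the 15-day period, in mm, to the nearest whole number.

Tmean = (34.5 + 13.9)/2 = 24.20 °C
ET₀ = 0.0023 × 14.68 × (24.20 + 17.8) × √20.6 = 0.0023 × 14.68 × 42.00 × 4.5387 = 6.4363 mm/d
ETc = Kc × ET₀ = 1.02 × 6.4363 = 6.5650 mm/d
Over 15 days: 6.5650 × 15 = 98.475 mm

98 mm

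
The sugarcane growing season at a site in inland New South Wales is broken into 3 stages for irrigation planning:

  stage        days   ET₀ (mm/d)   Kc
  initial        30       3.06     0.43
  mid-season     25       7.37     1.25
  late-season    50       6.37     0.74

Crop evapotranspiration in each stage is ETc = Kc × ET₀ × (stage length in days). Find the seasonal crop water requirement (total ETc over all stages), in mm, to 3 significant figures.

505 mm

initial: 0.43 × 3.06 × 30 = 39.47 mm
mid-season: 1.25 × 7.37 × 25 = 230.31 mm
late-season: 0.74 × 6.37 × 50 = 235.69 mm
Seasonal total = 505.47 mm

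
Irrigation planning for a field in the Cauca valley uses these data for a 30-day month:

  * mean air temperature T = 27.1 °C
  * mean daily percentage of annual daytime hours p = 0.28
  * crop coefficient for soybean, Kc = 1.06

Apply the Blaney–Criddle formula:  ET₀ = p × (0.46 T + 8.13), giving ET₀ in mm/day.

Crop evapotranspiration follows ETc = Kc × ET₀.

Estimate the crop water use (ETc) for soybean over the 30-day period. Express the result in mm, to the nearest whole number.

183 mm

ET₀ = 0.28 × (0.46 × 27.1 + 8.13) = 0.28 × 20.596 = 5.7669 mm/d
ETc = Kc × ET₀ = 1.06 × 5.7669 = 6.1129 mm/d
Over 30 days: 6.1129 × 30 = 183.387 mm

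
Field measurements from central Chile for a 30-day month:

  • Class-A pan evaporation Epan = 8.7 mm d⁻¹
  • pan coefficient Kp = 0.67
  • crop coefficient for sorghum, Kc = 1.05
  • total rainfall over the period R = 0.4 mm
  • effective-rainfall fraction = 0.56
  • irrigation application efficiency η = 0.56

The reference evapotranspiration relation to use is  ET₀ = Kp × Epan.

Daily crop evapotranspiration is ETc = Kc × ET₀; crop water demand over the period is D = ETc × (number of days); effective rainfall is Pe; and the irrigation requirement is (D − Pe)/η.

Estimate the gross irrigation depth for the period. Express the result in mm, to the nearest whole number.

327 mm

ET₀ = 0.67 × 8.7 = 5.8290 mm/d
ETc = Kc × ET₀ = 1.05 × 5.8290 = 6.1205 mm/d
Crop demand D = ETc × 30 d = 6.1205 × 30 = 183.615 mm
Pe = 0.56 × 0.4 = 0.224 mm
D − Pe = 183.615 − 0.224 = 183.391 mm
Gross irrigation = 183.391 / 0.56 = 327.484 mm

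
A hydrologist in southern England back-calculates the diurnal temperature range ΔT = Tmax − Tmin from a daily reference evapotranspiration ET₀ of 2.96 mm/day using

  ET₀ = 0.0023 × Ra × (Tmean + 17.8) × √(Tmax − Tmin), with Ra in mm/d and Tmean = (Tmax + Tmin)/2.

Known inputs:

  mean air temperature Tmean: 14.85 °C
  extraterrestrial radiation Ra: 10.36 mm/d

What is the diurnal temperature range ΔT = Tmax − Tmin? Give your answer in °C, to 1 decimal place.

14.5 °C

√ΔT = ET₀ / [0.0023 × Ra × (Tmean+17.8)] = 2.96 / (0.0023 × 10.36 × 32.65) = 3.8047
ΔT = 3.8047² = 14.476 °C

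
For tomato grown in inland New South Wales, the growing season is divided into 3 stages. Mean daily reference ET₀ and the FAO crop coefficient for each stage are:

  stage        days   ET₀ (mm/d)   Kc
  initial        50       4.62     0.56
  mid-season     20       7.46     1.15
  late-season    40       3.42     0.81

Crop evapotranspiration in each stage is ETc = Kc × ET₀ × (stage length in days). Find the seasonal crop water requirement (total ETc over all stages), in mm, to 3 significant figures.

412 mm

initial: 0.56 × 4.62 × 50 = 129.36 mm
mid-season: 1.15 × 7.46 × 20 = 171.58 mm
late-season: 0.81 × 3.42 × 40 = 110.81 mm
Seasonal total = 411.75 mm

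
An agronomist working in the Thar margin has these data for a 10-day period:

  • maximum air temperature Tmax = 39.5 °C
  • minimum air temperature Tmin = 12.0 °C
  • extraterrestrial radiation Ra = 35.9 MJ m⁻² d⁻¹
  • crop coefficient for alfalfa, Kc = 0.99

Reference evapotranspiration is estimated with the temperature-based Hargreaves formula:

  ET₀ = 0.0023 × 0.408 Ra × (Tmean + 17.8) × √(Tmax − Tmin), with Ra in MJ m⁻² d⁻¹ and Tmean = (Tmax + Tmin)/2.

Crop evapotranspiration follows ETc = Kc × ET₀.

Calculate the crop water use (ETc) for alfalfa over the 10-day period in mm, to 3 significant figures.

Tmean = (39.5 + 12.0)/2 = 25.75 °C
0.408 Ra = 0.408 × 35.9 = 14.6472 mm/d equivalent
ET₀ = 0.0023 × 14.6472 × (25.75 + 17.8) × √27.5 = 0.0023 × 14.6472 × 43.55 × 5.2440 = 7.6937 mm/d
ETc = Kc × ET₀ = 0.99 × 7.6937 = 7.6168 mm/d
Over 10 days: 7.6168 × 10 = 76.168 mm

76.2 mm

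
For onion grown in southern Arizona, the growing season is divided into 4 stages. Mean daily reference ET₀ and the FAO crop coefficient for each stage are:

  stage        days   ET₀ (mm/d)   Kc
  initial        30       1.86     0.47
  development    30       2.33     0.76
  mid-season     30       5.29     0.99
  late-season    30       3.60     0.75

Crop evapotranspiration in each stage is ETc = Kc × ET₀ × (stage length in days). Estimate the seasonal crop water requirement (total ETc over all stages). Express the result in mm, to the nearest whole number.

initial: 0.47 × 1.86 × 30 = 26.23 mm
development: 0.76 × 2.33 × 30 = 53.12 mm
mid-season: 0.99 × 5.29 × 30 = 157.11 mm
late-season: 0.75 × 3.60 × 30 = 81.00 mm
Seasonal total = 317.46 mm

317 mm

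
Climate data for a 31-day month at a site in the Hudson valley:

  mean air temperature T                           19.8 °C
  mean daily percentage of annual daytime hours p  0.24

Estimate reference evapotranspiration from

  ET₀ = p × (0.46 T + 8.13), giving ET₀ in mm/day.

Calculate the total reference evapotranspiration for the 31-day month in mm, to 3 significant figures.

ET₀ = 0.24 × (0.46 × 19.8 + 8.13) = 0.24 × 17.238 = 4.1371 mm/d
Monthly total = 4.1371 × 31 = 128.250 mm

128 mm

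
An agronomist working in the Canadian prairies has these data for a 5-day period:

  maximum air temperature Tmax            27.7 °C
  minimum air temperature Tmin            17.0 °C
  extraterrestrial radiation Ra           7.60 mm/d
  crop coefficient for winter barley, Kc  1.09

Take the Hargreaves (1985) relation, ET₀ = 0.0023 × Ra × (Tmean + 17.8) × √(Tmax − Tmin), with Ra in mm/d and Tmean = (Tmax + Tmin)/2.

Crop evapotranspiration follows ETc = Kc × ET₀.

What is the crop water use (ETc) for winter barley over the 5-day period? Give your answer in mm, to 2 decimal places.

12.51 mm

Tmean = (27.7 + 17.0)/2 = 22.35 °C
ET₀ = 0.0023 × 7.60 × (22.35 + 17.8) × √10.7 = 0.0023 × 7.60 × 40.15 × 3.2711 = 2.2957 mm/d
ETc = Kc × ET₀ = 1.09 × 2.2957 = 2.5023 mm/d
Over 5 days: 2.5023 × 5 = 12.512 mm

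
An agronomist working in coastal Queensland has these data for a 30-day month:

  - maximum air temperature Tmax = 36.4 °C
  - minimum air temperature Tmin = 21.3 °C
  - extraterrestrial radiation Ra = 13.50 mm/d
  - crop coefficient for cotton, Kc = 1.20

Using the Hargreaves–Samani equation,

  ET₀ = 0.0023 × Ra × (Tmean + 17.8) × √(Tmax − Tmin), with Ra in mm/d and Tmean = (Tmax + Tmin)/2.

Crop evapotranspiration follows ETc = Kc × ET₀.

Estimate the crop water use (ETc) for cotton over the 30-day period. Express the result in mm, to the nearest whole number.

203 mm

Tmean = (36.4 + 21.3)/2 = 28.85 °C
ET₀ = 0.0023 × 13.50 × (28.85 + 17.8) × √15.1 = 0.0023 × 13.50 × 46.65 × 3.8859 = 5.6287 mm/d
ETc = Kc × ET₀ = 1.20 × 5.6287 = 6.7544 mm/d
Over 30 days: 6.7544 × 30 = 202.632 mm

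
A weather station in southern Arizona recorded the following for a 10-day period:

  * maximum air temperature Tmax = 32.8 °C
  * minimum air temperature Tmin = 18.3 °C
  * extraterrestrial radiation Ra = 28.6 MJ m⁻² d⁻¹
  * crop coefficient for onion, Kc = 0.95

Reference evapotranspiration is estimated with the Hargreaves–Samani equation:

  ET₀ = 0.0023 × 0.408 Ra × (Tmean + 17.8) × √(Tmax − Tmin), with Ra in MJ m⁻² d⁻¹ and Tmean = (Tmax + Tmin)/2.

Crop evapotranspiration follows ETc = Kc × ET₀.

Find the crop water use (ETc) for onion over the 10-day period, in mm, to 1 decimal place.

Tmean = (32.8 + 18.3)/2 = 25.55 °C
0.408 Ra = 0.408 × 28.6 = 11.6688 mm/d equivalent
ET₀ = 0.0023 × 11.6688 × (25.55 + 17.8) × √14.5 = 0.0023 × 11.6688 × 43.35 × 3.8079 = 4.4303 mm/d
ETc = Kc × ET₀ = 0.95 × 4.4303 = 4.2088 mm/d
Over 10 days: 4.2088 × 10 = 42.088 mm

42.1 mm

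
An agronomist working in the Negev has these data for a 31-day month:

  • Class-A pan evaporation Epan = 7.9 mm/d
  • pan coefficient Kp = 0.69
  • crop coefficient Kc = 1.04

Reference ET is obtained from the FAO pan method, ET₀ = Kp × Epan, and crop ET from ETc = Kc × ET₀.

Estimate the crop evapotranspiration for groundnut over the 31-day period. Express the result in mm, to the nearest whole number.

176 mm

ET₀ = 0.69 × 7.9 = 5.4510 mm/d
ETc = Kc × ET₀ = 1.04 × 5.4510 = 5.6690 mm/d
Over 31 days: 5.6690 × 31 = 175.739 mm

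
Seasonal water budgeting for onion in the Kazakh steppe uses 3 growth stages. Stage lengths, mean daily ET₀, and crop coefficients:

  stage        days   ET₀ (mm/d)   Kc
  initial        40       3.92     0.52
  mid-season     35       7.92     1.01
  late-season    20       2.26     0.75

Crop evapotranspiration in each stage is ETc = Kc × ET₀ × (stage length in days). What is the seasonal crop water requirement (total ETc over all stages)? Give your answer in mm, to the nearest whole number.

initial: 0.52 × 3.92 × 40 = 81.54 mm
mid-season: 1.01 × 7.92 × 35 = 279.97 mm
late-season: 0.75 × 2.26 × 20 = 33.90 mm
Seasonal total = 395.41 mm

395 mm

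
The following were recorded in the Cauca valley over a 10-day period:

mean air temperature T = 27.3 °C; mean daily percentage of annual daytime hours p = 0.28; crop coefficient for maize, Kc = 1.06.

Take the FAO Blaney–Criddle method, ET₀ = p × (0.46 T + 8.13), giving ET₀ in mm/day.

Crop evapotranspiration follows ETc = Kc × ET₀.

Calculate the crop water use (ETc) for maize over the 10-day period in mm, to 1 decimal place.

ET₀ = 0.28 × (0.46 × 27.3 + 8.13) = 0.28 × 20.688 = 5.7926 mm/d
ETc = Kc × ET₀ = 1.06 × 5.7926 = 6.1402 mm/d
Over 10 days: 6.1402 × 10 = 61.402 mm

61.4 mm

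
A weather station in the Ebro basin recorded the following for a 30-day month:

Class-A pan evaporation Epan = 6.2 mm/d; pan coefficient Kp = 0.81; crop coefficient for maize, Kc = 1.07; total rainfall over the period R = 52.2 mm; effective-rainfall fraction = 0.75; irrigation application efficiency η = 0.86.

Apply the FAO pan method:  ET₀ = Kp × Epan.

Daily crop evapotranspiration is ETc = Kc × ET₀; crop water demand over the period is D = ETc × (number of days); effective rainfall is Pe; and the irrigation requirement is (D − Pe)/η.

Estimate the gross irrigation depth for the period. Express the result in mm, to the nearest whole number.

ET₀ = 0.81 × 6.2 = 5.0220 mm/d
ETc = Kc × ET₀ = 1.07 × 5.0220 = 5.3735 mm/d
Crop demand D = ETc × 30 d = 5.3735 × 30 = 161.205 mm
Pe = 0.75 × 52.2 = 39.150 mm
D − Pe = 161.205 − 39.150 = 122.055 mm
Gross irrigation = 122.055 / 0.86 = 141.924 mm

142 mm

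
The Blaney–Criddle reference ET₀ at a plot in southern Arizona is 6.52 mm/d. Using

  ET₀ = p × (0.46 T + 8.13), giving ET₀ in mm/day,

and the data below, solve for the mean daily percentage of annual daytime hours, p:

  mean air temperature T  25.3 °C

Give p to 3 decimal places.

p = ET₀ / (0.46 T + 8.13) = 6.52 / (0.46 × 25.3 + 8.13) = 6.52 / 19.768 = 0.3298

0.330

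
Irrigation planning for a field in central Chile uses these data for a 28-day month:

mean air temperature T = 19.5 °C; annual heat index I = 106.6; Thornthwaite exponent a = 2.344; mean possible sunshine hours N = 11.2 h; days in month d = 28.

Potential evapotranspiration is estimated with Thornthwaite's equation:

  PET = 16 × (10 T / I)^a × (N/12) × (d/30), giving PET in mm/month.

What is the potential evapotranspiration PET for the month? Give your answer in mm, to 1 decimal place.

57.4 mm

10T/I = 10 × 19.5 / 106.6 = 1.8293
(10T/I)^a = 1.8293^2.344 = 4.1190
Uncorrected PET = 16 × 4.1190 = 65.904 mm
Correction = (N/12)(d/30) = (11.2/12)(28/30) = 0.8711
PET = 65.904 × 0.8711 = 57.409 mm/month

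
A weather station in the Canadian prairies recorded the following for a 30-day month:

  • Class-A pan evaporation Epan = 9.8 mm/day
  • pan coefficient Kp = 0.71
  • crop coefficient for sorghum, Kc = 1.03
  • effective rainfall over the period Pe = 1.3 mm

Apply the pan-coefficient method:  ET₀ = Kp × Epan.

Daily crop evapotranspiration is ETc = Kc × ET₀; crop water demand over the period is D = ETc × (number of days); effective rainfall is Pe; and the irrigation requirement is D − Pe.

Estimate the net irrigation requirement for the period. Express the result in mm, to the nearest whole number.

214 mm

ET₀ = 0.71 × 9.8 = 6.9580 mm/d
ETc = Kc × ET₀ = 1.03 × 6.9580 = 7.1667 mm/d
Crop demand D = ETc × 30 d = 7.1667 × 30 = 215.001 mm
D − Pe = 215.001 − 1.3 = 213.701 mm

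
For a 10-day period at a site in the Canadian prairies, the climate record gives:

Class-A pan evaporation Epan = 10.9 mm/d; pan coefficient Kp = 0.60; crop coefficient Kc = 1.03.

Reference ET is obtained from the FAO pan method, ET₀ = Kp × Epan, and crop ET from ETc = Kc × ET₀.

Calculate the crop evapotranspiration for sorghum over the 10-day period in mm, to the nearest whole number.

67 mm

ET₀ = 0.60 × 10.9 = 6.5400 mm/d
ETc = Kc × ET₀ = 1.03 × 6.5400 = 6.7362 mm/d
Over 10 days: 6.7362 × 10 = 67.362 mm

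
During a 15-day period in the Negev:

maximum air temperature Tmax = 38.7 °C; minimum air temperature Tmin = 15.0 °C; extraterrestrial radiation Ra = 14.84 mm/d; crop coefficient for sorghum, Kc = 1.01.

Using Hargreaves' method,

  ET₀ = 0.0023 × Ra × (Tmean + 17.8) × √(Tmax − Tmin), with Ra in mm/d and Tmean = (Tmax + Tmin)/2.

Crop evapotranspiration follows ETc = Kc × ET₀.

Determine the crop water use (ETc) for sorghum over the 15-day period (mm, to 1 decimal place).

Tmean = (38.7 + 15.0)/2 = 26.85 °C
ET₀ = 0.0023 × 14.84 × (26.85 + 17.8) × √23.7 = 0.0023 × 14.84 × 44.65 × 4.8683 = 7.4193 mm/d
ETc = Kc × ET₀ = 1.01 × 7.4193 = 7.4935 mm/d
Over 15 days: 7.4935 × 15 = 112.403 mm

112.4 mm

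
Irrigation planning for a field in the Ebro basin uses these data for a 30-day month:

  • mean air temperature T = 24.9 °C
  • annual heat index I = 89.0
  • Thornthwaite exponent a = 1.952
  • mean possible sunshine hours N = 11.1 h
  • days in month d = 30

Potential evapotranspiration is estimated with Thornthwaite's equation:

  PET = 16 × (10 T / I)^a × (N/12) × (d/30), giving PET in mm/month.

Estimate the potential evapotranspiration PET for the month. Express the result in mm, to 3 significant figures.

10T/I = 10 × 24.9 / 89.0 = 2.7978
(10T/I)^a = 2.7978^1.952 = 7.4505
Uncorrected PET = 16 × 7.4505 = 119.208 mm
Correction = (N/12)(d/30) = (11.1/12)(30/30) = 0.9250
PET = 119.208 × 0.9250 = 110.267 mm/month

110 mm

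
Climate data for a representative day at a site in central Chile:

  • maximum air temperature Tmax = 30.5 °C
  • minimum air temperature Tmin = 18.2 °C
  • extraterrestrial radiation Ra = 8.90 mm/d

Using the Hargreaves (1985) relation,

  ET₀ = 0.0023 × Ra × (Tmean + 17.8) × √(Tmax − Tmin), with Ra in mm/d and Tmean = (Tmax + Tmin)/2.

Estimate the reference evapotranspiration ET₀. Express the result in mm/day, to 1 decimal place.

3.0 mm/day

Tmean = (30.5 + 18.2)/2 = 24.35 °C
ET₀ = 0.0023 × 8.90 × (24.35 + 17.8) × √12.3 = 0.0023 × 8.90 × 42.15 × 3.5071 = 3.0260 mm/d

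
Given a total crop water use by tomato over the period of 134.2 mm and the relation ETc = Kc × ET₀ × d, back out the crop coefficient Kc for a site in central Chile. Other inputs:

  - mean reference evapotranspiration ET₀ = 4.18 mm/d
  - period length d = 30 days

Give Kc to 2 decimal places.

1.07

ETc = Kc × ET₀ × d  ⇒  Kc = ETc / (ET₀ × d)
Kc = 134.2 / (4.18 × 30) = 134.2 / 125.40 = 1.0702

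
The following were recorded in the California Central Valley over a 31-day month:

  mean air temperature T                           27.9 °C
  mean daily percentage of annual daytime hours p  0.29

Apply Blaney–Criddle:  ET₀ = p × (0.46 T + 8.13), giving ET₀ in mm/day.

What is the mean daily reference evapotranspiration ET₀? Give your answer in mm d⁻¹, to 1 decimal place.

ET₀ = 0.29 × (0.46 × 27.9 + 8.13) = 0.29 × 20.964 = 6.0796 mm/d

6.1 mm d⁻¹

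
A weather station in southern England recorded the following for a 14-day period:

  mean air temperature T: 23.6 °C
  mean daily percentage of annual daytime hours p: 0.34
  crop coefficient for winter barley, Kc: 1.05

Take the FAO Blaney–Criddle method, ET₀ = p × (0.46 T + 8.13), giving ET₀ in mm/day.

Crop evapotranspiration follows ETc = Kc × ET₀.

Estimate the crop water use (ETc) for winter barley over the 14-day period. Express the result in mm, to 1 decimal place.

94.9 mm

ET₀ = 0.34 × (0.46 × 23.6 + 8.13) = 0.34 × 18.986 = 6.4552 mm/d
ETc = Kc × ET₀ = 1.05 × 6.4552 = 6.7780 mm/d
Over 14 days: 6.7780 × 14 = 94.892 mm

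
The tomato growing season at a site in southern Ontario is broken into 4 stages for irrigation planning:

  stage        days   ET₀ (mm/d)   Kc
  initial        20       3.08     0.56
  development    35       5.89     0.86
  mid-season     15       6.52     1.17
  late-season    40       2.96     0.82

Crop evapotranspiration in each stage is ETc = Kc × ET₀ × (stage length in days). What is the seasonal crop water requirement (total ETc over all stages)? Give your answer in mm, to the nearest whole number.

423 mm

initial: 0.56 × 3.08 × 20 = 34.50 mm
development: 0.86 × 5.89 × 35 = 177.29 mm
mid-season: 1.17 × 6.52 × 15 = 114.43 mm
late-season: 0.82 × 2.96 × 40 = 97.09 mm
Seasonal total = 423.31 mm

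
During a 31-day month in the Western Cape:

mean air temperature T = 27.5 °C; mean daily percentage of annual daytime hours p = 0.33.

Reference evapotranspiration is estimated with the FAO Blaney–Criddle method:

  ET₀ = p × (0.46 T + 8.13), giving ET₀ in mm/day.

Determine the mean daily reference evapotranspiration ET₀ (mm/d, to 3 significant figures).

6.86 mm/d

ET₀ = 0.33 × (0.46 × 27.5 + 8.13) = 0.33 × 20.780 = 6.8574 mm/d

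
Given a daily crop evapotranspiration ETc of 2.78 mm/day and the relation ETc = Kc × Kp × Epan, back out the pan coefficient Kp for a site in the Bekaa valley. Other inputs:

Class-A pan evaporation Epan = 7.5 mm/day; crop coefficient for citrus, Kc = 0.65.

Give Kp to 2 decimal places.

ETc = Kc × Kp × Epan  ⇒  Kp = ETc / (Kc × Epan)
Kp = 2.78 / (0.65 × 7.5) = 2.78 / 4.875 = 0.5703

0.57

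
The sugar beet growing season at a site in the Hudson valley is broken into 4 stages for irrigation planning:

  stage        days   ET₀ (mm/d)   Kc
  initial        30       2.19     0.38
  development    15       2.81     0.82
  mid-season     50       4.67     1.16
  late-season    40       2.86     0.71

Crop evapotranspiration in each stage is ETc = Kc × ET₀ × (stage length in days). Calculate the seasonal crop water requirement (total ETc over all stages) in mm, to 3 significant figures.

initial: 0.38 × 2.19 × 30 = 24.97 mm
development: 0.82 × 2.81 × 15 = 34.56 mm
mid-season: 1.16 × 4.67 × 50 = 270.86 mm
late-season: 0.71 × 2.86 × 40 = 81.22 mm
Seasonal total = 411.61 mm

412 mm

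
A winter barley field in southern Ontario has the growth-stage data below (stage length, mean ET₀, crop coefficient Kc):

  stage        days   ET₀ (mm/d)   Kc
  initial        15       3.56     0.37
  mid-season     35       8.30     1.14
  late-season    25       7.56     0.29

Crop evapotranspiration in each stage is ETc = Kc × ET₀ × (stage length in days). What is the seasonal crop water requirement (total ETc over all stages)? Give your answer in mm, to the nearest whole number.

406 mm

initial: 0.37 × 3.56 × 15 = 19.76 mm
mid-season: 1.14 × 8.30 × 35 = 331.17 mm
late-season: 0.29 × 7.56 × 25 = 54.81 mm
Seasonal total = 405.74 mm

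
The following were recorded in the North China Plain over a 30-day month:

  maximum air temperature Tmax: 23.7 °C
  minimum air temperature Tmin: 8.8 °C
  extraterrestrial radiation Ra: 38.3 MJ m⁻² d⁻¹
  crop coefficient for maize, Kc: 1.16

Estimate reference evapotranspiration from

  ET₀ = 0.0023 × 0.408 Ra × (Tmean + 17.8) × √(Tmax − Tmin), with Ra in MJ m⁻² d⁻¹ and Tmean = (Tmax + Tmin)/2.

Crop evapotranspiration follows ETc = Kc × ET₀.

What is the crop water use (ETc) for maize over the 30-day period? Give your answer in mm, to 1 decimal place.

164.4 mm

Tmean = (23.7 + 8.8)/2 = 16.25 °C
0.408 Ra = 0.408 × 38.3 = 15.6264 mm/d equivalent
ET₀ = 0.0023 × 15.6264 × (16.25 + 17.8) × √14.9 = 0.0023 × 15.6264 × 34.05 × 3.8601 = 4.7239 mm/d
ETc = Kc × ET₀ = 1.16 × 4.7239 = 5.4797 mm/d
Over 30 days: 5.4797 × 30 = 164.391 mm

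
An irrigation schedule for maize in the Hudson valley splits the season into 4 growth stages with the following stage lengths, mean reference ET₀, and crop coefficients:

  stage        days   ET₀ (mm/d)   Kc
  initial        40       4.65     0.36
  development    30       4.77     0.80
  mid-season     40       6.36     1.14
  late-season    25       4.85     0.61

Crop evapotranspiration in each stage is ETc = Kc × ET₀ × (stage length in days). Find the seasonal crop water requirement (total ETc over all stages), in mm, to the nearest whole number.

initial: 0.36 × 4.65 × 40 = 66.96 mm
development: 0.80 × 4.77 × 30 = 114.48 mm
mid-season: 1.14 × 6.36 × 40 = 290.02 mm
late-season: 0.61 × 4.85 × 25 = 73.96 mm
Seasonal total = 545.42 mm

545 mm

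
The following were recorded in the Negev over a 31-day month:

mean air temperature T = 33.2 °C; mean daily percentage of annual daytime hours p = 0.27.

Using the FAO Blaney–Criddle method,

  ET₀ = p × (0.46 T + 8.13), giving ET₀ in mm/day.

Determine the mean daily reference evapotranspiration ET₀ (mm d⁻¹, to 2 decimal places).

6.32 mm d⁻¹

ET₀ = 0.27 × (0.46 × 33.2 + 8.13) = 0.27 × 23.402 = 6.3185 mm/d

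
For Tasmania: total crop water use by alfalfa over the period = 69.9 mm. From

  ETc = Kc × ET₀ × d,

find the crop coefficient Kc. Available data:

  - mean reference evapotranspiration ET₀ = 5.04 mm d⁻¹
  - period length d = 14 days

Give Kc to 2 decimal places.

ETc = Kc × ET₀ × d  ⇒  Kc = ETc / (ET₀ × d)
Kc = 69.9 / (5.04 × 14) = 69.9 / 70.56 = 0.9906

0.99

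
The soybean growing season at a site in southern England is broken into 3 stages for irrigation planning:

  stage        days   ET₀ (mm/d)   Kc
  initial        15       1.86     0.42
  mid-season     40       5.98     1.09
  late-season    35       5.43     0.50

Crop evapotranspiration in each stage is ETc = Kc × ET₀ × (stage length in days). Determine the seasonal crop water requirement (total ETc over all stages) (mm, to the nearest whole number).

367 mm

initial: 0.42 × 1.86 × 15 = 11.72 mm
mid-season: 1.09 × 5.98 × 40 = 260.73 mm
late-season: 0.50 × 5.43 × 35 = 95.03 mm
Seasonal total = 367.48 mm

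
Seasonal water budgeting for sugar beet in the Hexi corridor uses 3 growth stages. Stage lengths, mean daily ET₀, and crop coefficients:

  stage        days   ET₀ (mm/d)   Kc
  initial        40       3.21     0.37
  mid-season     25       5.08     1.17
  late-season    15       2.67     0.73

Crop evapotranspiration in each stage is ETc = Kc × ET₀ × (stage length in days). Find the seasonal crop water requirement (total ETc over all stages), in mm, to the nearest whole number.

initial: 0.37 × 3.21 × 40 = 47.51 mm
mid-season: 1.17 × 5.08 × 25 = 148.59 mm
late-season: 0.73 × 2.67 × 15 = 29.24 mm
Seasonal total = 225.34 mm

225 mm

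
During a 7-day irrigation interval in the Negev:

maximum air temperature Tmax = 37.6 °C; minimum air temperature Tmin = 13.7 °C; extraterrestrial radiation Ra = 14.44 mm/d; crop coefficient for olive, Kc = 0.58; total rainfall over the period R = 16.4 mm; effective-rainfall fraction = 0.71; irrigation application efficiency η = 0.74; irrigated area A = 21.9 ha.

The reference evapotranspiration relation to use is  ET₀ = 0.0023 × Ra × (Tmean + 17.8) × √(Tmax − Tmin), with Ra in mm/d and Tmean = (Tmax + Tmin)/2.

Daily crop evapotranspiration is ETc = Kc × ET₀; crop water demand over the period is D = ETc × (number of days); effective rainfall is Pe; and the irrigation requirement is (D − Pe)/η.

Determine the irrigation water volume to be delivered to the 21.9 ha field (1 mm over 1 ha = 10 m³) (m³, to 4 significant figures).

5031 m³

Tmean = (37.6 + 13.7)/2 = 25.65 °C
ET₀ = 0.0023 × 14.44 × (25.65 + 17.8) × √23.9 = 0.0023 × 14.44 × 43.45 × 4.8888 = 7.0548 mm/d
ETc = Kc × ET₀ = 0.58 × 7.0548 = 4.0918 mm/d
Crop demand D = ETc × 7 d = 4.0918 × 7 = 28.643 mm
Pe = 0.71 × 16.4 = 11.644 mm
D − Pe = 28.643 − 11.644 = 16.999 mm
Gross irrigation = 16.999 / 0.74 = 22.972 mm
Volume = 22.972 mm × 21.9 ha × 10 = 5030.9 m³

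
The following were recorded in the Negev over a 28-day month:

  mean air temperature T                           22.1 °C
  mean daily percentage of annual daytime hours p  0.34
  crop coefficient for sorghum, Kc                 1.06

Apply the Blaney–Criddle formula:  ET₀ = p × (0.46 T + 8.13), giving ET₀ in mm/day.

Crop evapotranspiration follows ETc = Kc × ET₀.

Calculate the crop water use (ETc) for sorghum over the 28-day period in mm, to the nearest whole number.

185 mm

ET₀ = 0.34 × (0.46 × 22.1 + 8.13) = 0.34 × 18.296 = 6.2206 mm/d
ETc = Kc × ET₀ = 1.06 × 6.2206 = 6.5938 mm/d
Over 28 days: 6.5938 × 28 = 184.626 mm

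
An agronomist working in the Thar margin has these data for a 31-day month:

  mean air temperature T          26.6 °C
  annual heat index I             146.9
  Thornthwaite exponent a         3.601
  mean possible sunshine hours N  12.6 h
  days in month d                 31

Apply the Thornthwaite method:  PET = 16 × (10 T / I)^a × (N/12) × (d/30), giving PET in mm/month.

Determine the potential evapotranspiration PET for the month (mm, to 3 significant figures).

10T/I = 10 × 26.6 / 146.9 = 1.8108
(10T/I)^a = 1.8108^3.601 = 8.4838
Uncorrected PET = 16 × 8.4838 = 135.741 mm
Correction = (N/12)(d/30) = (12.6/12)(31/30) = 1.0850
PET = 135.741 × 1.0850 = 147.279 mm/month

147 mm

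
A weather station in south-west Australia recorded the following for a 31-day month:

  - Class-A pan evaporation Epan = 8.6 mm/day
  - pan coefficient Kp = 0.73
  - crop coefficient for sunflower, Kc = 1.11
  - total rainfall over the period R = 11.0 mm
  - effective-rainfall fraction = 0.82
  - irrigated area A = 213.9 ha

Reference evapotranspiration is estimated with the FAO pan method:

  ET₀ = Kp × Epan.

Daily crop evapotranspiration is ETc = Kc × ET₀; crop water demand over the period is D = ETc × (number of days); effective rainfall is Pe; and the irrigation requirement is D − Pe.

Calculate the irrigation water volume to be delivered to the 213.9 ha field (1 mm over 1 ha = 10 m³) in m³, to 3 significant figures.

443000 m³

ET₀ = 0.73 × 8.6 = 6.2780 mm/d
ETc = Kc × ET₀ = 1.11 × 6.2780 = 6.9686 mm/d
Crop demand D = ETc × 31 d = 6.9686 × 31 = 216.027 mm
Pe = 0.82 × 11.0 = 9.020 mm
D − Pe = 216.027 − 9.020 = 207.007 mm
Volume = 207.007 mm × 213.9 ha × 10 = 442788.0 m³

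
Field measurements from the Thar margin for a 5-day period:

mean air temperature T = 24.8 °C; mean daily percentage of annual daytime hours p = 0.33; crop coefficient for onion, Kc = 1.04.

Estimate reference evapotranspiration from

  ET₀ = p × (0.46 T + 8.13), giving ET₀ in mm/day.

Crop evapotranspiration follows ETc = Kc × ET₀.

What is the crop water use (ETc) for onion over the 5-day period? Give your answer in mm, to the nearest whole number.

34 mm

ET₀ = 0.33 × (0.46 × 24.8 + 8.13) = 0.33 × 19.538 = 6.4475 mm/d
ETc = Kc × ET₀ = 1.04 × 6.4475 = 6.7054 mm/d
Over 5 days: 6.7054 × 5 = 33.527 mm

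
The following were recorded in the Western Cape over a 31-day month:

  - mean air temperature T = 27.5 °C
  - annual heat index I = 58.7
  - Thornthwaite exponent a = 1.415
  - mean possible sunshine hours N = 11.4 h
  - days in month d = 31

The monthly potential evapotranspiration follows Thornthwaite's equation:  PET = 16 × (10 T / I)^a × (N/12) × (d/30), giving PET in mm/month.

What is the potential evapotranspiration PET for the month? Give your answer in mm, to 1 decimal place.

10T/I = 10 × 27.5 / 58.7 = 4.6848
(10T/I)^a = 4.6848^1.415 = 8.8926
Uncorrected PET = 16 × 8.8926 = 142.282 mm
Correction = (N/12)(d/30) = (11.4/12)(31/30) = 0.9817
PET = 142.282 × 0.9817 = 139.678 mm/month

139.7 mm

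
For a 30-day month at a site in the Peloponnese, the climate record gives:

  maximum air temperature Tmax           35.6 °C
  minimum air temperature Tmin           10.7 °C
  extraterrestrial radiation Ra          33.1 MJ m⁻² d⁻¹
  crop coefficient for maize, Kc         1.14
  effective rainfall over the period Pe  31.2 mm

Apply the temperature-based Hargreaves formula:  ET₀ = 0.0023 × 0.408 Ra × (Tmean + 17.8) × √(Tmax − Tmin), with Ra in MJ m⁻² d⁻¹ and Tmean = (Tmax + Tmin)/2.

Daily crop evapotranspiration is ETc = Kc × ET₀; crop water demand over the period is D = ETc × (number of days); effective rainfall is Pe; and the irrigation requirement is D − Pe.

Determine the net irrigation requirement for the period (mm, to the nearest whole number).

Tmean = (35.6 + 10.7)/2 = 23.15 °C
0.408 Ra = 0.408 × 33.1 = 13.5048 mm/d equivalent
ET₀ = 0.0023 × 13.5048 × (23.15 + 17.8) × √24.9 = 0.0023 × 13.5048 × 40.95 × 4.9900 = 6.3470 mm/d
ETc = Kc × ET₀ = 1.14 × 6.3470 = 7.2356 mm/d
Crop demand D = ETc × 30 d = 7.2356 × 30 = 217.068 mm
D − Pe = 217.068 − 31.2 = 185.868 mm

186 mm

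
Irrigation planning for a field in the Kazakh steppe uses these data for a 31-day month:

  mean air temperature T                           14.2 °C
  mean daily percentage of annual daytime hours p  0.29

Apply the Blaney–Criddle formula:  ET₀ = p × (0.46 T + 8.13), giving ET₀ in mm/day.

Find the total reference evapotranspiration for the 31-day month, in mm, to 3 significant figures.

132 mm

ET₀ = 0.29 × (0.46 × 14.2 + 8.13) = 0.29 × 14.662 = 4.2520 mm/d
Monthly total = 4.2520 × 31 = 131.812 mm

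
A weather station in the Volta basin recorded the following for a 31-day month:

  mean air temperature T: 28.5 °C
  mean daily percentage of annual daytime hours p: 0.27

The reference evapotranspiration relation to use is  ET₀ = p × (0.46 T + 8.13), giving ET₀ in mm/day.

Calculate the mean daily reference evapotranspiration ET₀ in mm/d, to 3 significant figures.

ET₀ = 0.27 × (0.46 × 28.5 + 8.13) = 0.27 × 21.240 = 5.7348 mm/d

5.73 mm/d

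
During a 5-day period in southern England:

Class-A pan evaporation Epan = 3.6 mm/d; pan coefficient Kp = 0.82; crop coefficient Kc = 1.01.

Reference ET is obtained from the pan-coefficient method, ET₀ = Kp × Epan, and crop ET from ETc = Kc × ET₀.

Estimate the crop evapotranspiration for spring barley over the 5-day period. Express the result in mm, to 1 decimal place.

14.9 mm

ET₀ = 0.82 × 3.6 = 2.9520 mm/d
ETc = Kc × ET₀ = 1.01 × 2.9520 = 2.9815 mm/d
Over 5 days: 2.9815 × 5 = 14.908 mm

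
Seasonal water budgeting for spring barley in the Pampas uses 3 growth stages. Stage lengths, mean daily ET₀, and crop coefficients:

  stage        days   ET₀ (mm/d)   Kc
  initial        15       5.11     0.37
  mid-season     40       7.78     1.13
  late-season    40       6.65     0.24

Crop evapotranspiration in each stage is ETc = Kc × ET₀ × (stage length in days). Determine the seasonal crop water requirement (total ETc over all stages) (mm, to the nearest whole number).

initial: 0.37 × 5.11 × 15 = 28.36 mm
mid-season: 1.13 × 7.78 × 40 = 351.66 mm
late-season: 0.24 × 6.65 × 40 = 63.84 mm
Seasonal total = 443.86 mm

444 mm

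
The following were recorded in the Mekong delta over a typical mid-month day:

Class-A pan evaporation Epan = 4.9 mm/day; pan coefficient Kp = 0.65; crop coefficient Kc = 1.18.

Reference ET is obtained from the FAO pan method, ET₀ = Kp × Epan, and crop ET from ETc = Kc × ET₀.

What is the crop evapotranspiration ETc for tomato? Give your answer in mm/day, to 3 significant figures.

ET₀ = 0.65 × 4.9 = 3.1850 mm/d
ETc = Kc × ET₀ = 1.18 × 3.1850 = 3.7583 mm/d

3.76 mm/day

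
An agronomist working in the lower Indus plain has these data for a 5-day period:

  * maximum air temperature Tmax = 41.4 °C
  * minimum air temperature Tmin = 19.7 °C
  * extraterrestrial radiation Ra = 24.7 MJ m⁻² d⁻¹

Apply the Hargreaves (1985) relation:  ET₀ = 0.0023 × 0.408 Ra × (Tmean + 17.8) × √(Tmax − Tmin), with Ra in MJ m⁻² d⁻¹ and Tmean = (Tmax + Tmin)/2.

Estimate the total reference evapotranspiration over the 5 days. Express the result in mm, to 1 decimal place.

Tmean = (41.4 + 19.7)/2 = 30.55 °C
0.408 Ra = 0.408 × 24.7 = 10.0776 mm/d equivalent
ET₀ = 0.0023 × 10.0776 × (30.55 + 17.8) × √21.7 = 0.0023 × 10.0776 × 48.35 × 4.6583 = 5.2205 mm/d
Over 5 days: 5.2205 × 5 = 26.103 mm

26.1 mm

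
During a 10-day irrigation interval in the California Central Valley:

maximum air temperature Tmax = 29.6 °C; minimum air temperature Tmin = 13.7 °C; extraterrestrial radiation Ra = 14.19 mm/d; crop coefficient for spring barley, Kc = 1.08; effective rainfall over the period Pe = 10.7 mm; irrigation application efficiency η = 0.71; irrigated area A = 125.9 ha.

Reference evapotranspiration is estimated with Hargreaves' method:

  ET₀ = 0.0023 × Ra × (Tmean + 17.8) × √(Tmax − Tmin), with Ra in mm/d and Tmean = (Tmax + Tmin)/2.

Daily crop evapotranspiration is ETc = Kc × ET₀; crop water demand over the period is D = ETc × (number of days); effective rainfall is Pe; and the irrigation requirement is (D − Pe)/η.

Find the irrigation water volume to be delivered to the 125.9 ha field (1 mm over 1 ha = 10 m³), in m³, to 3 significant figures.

Tmean = (29.6 + 13.7)/2 = 21.65 °C
ET₀ = 0.0023 × 14.19 × (21.65 + 17.8) × √15.9 = 0.0023 × 14.19 × 39.45 × 3.9875 = 5.1340 mm/d
ETc = Kc × ET₀ = 1.08 × 5.1340 = 5.5447 mm/d
Crop demand D = ETc × 10 d = 5.5447 × 10 = 55.447 mm
D − Pe = 55.447 − 10.7 = 44.747 mm
Gross irrigation = 44.747 / 0.71 = 63.024 mm
Volume = 63.024 mm × 125.9 ha × 10 = 79347.2 m³

79300 m³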